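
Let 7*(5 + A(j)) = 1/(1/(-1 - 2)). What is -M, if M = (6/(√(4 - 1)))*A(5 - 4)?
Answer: 76*√3/7 ≈ 18.805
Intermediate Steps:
A(j) = -38/7 (A(j) = -5 + 1/(7*(1/(-1 - 2))) = -5 + 1/(7*(1/(-3))) = -5 + 1/(7*(-⅓)) = -5 + (⅐)*(-3) = -5 - 3/7 = -38/7)
M = -76*√3/7 (M = (6/(√(4 - 1)))*(-38/7) = (6/(√3))*(-38/7) = (6*(√3/3))*(-38/7) = (2*√3)*(-38/7) = -76*√3/7 ≈ -18.805)
-M = -(-76)*√3/7 = 76*√3/7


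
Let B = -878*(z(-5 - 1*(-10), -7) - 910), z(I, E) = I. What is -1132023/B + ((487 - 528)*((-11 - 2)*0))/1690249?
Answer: -1132023/794590 ≈ -1.4247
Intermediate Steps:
B = 794590 (B = -878*((-5 - 1*(-10)) - 910) = -878*((-5 + 10) - 910) = -878*(5 - 910) = -878*(-905) = 794590)
-1132023/B + ((487 - 528)*((-11 - 2)*0))/1690249 = -1132023/794590 + ((487 - 528)*((-11 - 2)*0))/1690249 = -1132023*1/794590 - (-533)*0*(1/1690249) = -1132023/794590 - 41*0*(1/1690249) = -1132023/794590 + 0*(1/1690249) = -1132023/794590 + 0 = -1132023/794590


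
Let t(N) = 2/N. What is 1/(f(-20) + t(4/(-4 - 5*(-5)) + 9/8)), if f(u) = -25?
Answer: -221/5189 ≈ -0.042590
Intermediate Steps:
1/(f(-20) + t(4/(-4 - 5*(-5)) + 9/8)) = 1/(-25 + 2/(4/(-4 - 5*(-5)) + 9/8)) = 1/(-25 + 2/(4/(-4 + 25) + 9*(⅛))) = 1/(-25 + 2/(4/21 + 9/8)) = 1/(-25 + 2/(221/168)) = 1/(-25 + 2*(168/221)) = 1/(-25 + 336/221) = 1/(-5189/221) = -221/5189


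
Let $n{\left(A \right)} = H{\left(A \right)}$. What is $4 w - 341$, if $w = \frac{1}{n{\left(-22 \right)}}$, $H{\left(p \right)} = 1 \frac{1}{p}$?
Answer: $-429$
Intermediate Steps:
$H{\left(p \right)} = \frac{1}{p}$
$n{\left(A \right)} = \frac{1}{A}$
$w = -22$ ($w = \frac{1}{\frac{1}{-22}} = \frac{1}{- \frac{1}{22}} = -22$)
$4 w - 341 = 4 \left(-22\right) - 341 = -88 - 341 = -429$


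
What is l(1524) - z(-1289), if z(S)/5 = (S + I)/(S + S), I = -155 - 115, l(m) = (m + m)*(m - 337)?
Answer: 9327134333/2578 ≈ 3.6180e+6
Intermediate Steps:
l(m) = 2*m*(-337 + m) (l(m) = (2*m)*(-337 + m) = 2*m*(-337 + m))
I = -270
z(S) = 5*(-270 + S)/(2*S) (z(S) = 5*((S - 270)/(S + S)) = 5*((-270 + S)/((2*S))) = 5*((-270 + S)*(1/(2*S))) = 5*((-270 + S)/(2*S)) = 5*(-270 + S)/(2*S))
l(1524) - z(-1289) = 2*1524*(-337 + 1524) - (5/2 - 675/(-1289)) = 2*1524*1187 - (5/2 - 675*(-1/1289)) = 3617976 - (5/2 + 675/1289) = 3617976 - 1*7795/2578 = 3617976 - 7795/2578 = 9327134333/2578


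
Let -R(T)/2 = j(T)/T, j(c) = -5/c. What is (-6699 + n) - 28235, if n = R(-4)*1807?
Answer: -270437/8 ≈ -33805.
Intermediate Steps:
R(T) = 10/T**2 (R(T) = -2*(-5/T)/T = -(-10)/T**2 = 10/T**2)
n = 9035/8 (n = (10/(-4)**2)*1807 = (10*(1/16))*1807 = (5/8)*1807 = 9035/8 ≈ 1129.4)
(-6699 + n) - 28235 = (-6699 + 9035/8) - 28235 = -44557/8 - 28235 = -270437/8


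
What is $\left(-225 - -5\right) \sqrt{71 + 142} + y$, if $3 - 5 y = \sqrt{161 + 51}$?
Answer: $\frac{3}{5} - 220 \sqrt{213} - \frac{2 \sqrt{53}}{5} \approx -3213.1$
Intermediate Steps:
$y = \frac{3}{5} - \frac{2 \sqrt{53}}{5}$ ($y = \frac{3}{5} - \frac{\sqrt{161 + 51}}{5} = \frac{3}{5} - \frac{\sqrt{212}}{5} = \frac{3}{5} - \frac{2 \sqrt{53}}{5} \approx -2.312$)
$\left(-225 - -5\right) \sqrt{71 + 142} + y = \left(-225 - -5\right) \sqrt{71 + 142} + \left(\frac{3}{5} - \frac{2 \sqrt{53}}{5}\right) = \left(-225 + 5\right) \sqrt{213} + \left(\frac{3}{5} - \frac{2 \sqrt{53}}{5}\right) = - 220 \sqrt{213} + \left(\frac{3}{5} - \frac{2 \sqrt{53}}{5}\right) = \frac{3}{5} - 220 \sqrt{213} - \frac{2 \sqrt{53}}{5}$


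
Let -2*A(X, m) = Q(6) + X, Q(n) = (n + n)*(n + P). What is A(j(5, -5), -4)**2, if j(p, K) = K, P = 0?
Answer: 4489/4 ≈ 1122.3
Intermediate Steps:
Q(n) = 2*n**2 (Q(n) = (n + n)*(n + 0) = (2*n)*n = 2*n**2)
A(X, m) = -36 - X/2 (A(X, m) = -(2*6**2 + X)/2 = -(2*36 + X)/2 = -(72 + X)/2 = -36 - X/2)
A(j(5, -5), -4)**2 = (-36 - 1/2*(-5))**2 = (-36 + 5/2)**2 = (-67/2)**2 = 4489/4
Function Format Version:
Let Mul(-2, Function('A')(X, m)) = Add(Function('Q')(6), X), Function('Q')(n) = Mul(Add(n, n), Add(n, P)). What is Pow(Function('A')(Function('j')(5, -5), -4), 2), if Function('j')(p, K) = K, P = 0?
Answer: Rational(4489, 4) ≈ 1122.3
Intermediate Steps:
Function('Q')(n) = Mul(2, Pow(n, 2)) (Function('Q')(n) = Mul(Add(n, n), Add(n, 0)) = Mul(Mul(2, n), n) = Mul(2, Pow(n, 2)))
Function('A')(X, m) = Add(-36, Mul(Rational(-1, 2), X)) (Function('A')(X, m) = Mul(Rational(-1, 2), Add(Mul(2, Pow(6, 2)), X)) = Mul(Rational(-1, 2), Add(Mul(2, 36), X)) = Mul(Rational(-1, 2), Add(72, X)) = Add(-36, Mul(Rational(-1, 2), X)))
Pow(Function('A')(Function('j')(5, -5), -4), 2) = Pow(Add(-36, Mul(Rational(-1, 2), -5)), 2) = Pow(Add(-36, Rational(5, 2)), 2) = Pow(Rational(-67, 2), 2) = Rational(4489, 4)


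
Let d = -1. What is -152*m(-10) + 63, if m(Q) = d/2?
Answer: 139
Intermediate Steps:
m(Q) = -½ (m(Q) = -1/2 = -1*½ = -½)
-152*m(-10) + 63 = -152*(-½) + 63 = 76 + 63 = 139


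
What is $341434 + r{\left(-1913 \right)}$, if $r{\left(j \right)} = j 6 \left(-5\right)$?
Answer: $398824$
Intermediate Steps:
$r{\left(j \right)} = - 30 j$ ($r{\left(j \right)} = 6 j \left(-5\right) = - 30 j$)
$341434 + r{\left(-1913 \right)} = 341434 - -57390 = 341434 + 57390 = 398824$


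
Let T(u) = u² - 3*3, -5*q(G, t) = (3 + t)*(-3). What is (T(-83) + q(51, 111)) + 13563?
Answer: 102557/5 ≈ 20511.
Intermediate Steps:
q(G, t) = 9/5 + 3*t/5 (q(G, t) = -(3 + t)*(-3)/5 = -(-9 - 3*t)/5 = 9/5 + 3*t/5)
T(u) = -9 + u² (T(u) = u² - 9 = -9 + u²)
(T(-83) + q(51, 111)) + 13563 = ((-9 + (-83)²) + (9/5 + (⅗)*111)) + 13563 = ((-9 + 6889) + (9/5 + 333/5)) + 13563 = (6880 + 342/5) + 13563 = 34742/5 + 13563 = 102557/5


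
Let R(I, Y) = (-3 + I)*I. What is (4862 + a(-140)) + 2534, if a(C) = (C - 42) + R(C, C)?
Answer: 27234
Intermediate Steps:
R(I, Y) = I*(-3 + I)
a(C) = -42 + C + C*(-3 + C) (a(C) = (C - 42) + C*(-3 + C) = (-42 + C) + C*(-3 + C) = -42 + C + C*(-3 + C))
(4862 + a(-140)) + 2534 = (4862 + (-42 - 140 - 140*(-3 - 140))) + 2534 = (4862 + (-42 - 140 - 140*(-143))) + 2534 = (4862 + (-42 - 140 + 20020)) + 2534 = (4862 + 19838) + 2534 = 24700 + 2534 = 27234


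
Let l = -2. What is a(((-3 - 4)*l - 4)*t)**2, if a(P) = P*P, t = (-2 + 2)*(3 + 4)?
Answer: 0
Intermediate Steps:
t = 0 (t = 0*7 = 0)
a(P) = P**2
a(((-3 - 4)*l - 4)*t)**2 = ((((-3 - 4)*(-2) - 4)*0)**2)**2 = (((-7*(-2) - 4)*0)**2)**2 = (((14 - 4)*0)**2)**2 = ((10*0)**2)**2 = (0**2)**2 = 0**2 = 0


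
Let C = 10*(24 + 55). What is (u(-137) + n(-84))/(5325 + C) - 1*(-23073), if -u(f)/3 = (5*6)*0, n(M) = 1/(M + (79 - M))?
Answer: 11146220206/483085 ≈ 23073.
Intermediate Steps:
n(M) = 1/79
C = 790 (C = 10*79 = 790)
u(f) = 0 (u(f) = -3*5*6*0 = -90*0 = -3*0 = 0)
(u(-137) + n(-84))/(5325 + C) - 1*(-23073) = (0 + 1/79)/(5325 + 790) - 1*(-23073) = (1/79)/6115 + 23073 = (1/79)*(1/6115) + 23073 = 1/483085 + 23073 = 11146220206/483085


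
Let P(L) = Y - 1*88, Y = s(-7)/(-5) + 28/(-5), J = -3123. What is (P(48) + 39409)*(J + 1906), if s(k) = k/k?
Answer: -239232992/5 ≈ -4.7847e+7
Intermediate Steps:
s(k) = 1
Y = -29/5 (Y = 1/(-5) + 28/(-5) = 1*(-⅕) + 28*(-⅕) = -⅕ - 28/5 = -29/5 ≈ -5.8000)
P(L) = -469/5 (P(L) = -29/5 - 1*88 = -29/5 - 88 = -469/5)
(P(48) + 39409)*(J + 1906) = (-469/5 + 39409)*(-3123 + 1906) = (196576/5)*(-1217) = -239232992/5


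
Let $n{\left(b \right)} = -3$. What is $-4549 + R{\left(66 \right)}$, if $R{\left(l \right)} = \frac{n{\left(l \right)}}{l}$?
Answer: $- \frac{100079}{22} \approx -4549.0$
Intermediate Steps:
$R{\left(l \right)} = - \frac{3}{l}$
$-4549 + R{\left(66 \right)} = -4549 - \frac{3}{66} = -4549 - \frac{1}{22} = - \frac{100079}{22}$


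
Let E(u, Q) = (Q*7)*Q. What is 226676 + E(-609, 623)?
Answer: 2943579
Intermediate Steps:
E(u, Q) = 7*Q² (E(u, Q) = (7*Q)*Q = 7*Q²)
226676 + E(-609, 623) = 226676 + 7*623² = 226676 + 7*388129 = 226676 + 2716903 = 2943579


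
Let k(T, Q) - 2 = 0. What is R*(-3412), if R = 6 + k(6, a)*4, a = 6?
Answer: -47768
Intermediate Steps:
k(T, Q) = 2 (k(T, Q) = 2 + 0 = 2)
R = 14 (R = 6 + 2*4 = 6 + 8 = 14)
R*(-3412) = 14*(-3412) = -47768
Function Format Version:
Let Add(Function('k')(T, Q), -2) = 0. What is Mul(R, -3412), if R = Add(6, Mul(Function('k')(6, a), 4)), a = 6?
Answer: -47768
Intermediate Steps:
Function('k')(T, Q) = 2 (Function('k')(T, Q) = Add(2, 0) = 2)
R = 14 (R = Add(6, Mul(2, 4)) = Add(6, 8) = 14)
Mul(R, -3412) = Mul(14, -3412) = -47768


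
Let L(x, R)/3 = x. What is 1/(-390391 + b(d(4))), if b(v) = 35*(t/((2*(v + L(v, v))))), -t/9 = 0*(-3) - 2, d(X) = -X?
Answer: -16/6246571 ≈ -2.5614e-6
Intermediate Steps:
L(x, R) = 3*x
t = 18 (t = -9*(0*(-3) - 2) = -9*(0 - 2) = -9*(-2) = 18)
b(v) = 315/(4*v) (b(v) = 35*(18/((2*(v + 3*v)))) = 35*(18/((2*(4*v)))) = 35*(18/((8*v))) = 35*(18*(1/(8*v))) = 35*(9/(4*v)) = 315/(4*v))
1/(-390391 + b(d(4))) = 1/(-390391 + 315/(4*((-1*4)))) = 1/(-390391 + (315/4)/(-4)) = 1/(-390391 + (315/4)*(-¼)) = 1/(-390391 - 315/16) = 1/(-6246571/16) = -16/6246571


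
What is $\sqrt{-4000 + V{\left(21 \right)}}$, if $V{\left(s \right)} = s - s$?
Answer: $20 i \sqrt{10} \approx 63.246 i$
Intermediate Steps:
$V{\left(s \right)} = 0$
$\sqrt{-4000 + V{\left(21 \right)}} = \sqrt{-4000 + 0} = \sqrt{-4000} = 20 i \sqrt{10}$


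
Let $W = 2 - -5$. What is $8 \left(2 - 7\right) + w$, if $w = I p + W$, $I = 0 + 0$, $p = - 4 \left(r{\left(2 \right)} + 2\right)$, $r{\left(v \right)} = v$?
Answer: $-33$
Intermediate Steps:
$W = 7$ ($W = 2 + 5 = 7$)
$p = -16$ ($p = - 4 \left(2 + 2\right) = \left(-4\right) 4 = -16$)
$I = 0$
$w = 7$ ($w = 0 \left(-16\right) + 7 = 0 + 7 = 7$)
$8 \left(2 - 7\right) + w = 8 \left(2 - 7\right) + 7 = 8 \left(-5\right) + 7 = -40 + 7 = -33$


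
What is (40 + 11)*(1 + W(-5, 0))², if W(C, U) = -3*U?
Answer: 51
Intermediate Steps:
(40 + 11)*(1 + W(-5, 0))² = (40 + 11)*(1 - 3*0)² = 51*(1 + 0)² = 51*1² = 51*1 = 51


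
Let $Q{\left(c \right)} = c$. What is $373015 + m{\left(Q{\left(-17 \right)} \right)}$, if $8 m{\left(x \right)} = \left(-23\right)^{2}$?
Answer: $\frac{2984649}{8} \approx 3.7308 \cdot 10^{5}$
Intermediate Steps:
$m{\left(x \right)} = \frac{529}{8}$ ($m{\left(x \right)} = \frac{\left(-23\right)^{2}}{8} = \frac{1}{8} \cdot 529 = \frac{529}{8}$)
$373015 + m{\left(Q{\left(-17 \right)} \right)} = 373015 + \frac{529}{8} = \frac{2984649}{8}$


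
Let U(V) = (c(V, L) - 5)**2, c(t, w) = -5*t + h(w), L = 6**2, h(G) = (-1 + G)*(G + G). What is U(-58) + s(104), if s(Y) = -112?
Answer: 7867913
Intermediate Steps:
h(G) = 2*G*(-1 + G) (h(G) = (-1 + G)*(2*G) = 2*G*(-1 + G))
L = 36
c(t, w) = -5*t + 2*w*(-1 + w)
U(V) = (2515 - 5*V)**2 (U(V) = ((-5*V + 2*36*(-1 + 36)) - 5)**2 = ((-5*V + 2*36*35) - 5)**2 = ((-5*V + 2520) - 5)**2 = ((2520 - 5*V) - 5)**2 = (2515 - 5*V)**2)
U(-58) + s(104) = 25*(-503 - 58)**2 - 112 = 25*(-561)**2 - 112 = 25*314721 - 112 = 7868025 - 112 = 7867913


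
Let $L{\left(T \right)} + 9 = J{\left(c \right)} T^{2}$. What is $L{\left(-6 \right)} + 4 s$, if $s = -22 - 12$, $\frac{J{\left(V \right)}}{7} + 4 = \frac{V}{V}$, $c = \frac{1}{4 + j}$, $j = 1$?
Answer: $-901$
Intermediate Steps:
$c = \frac{1}{5}$ ($c = \frac{1}{4 + 1} = \frac{1}{5} \approx 0.2$)
$J{\left(V \right)} = -21$ ($J{\left(V \right)} = -28 + 7 \frac{V}{V} = -28 + 7 \cdot 1 = -28 + 7 = -21$)
$L{\left(T \right)} = -9 - 21 T^{2}$
$s = -34$ ($s = -22 - 12 = -34$)
$L{\left(-6 \right)} + 4 s = \left(-9 - 21 \left(-6\right)^{2}\right) + 4 \left(-34\right) = \left(-9 - 756\right) - 136 = -765 - 136 = -901$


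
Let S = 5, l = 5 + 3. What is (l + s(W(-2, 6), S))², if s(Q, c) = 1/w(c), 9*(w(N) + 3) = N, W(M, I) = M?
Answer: 27889/484 ≈ 57.622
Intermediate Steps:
w(N) = -3 + N/9
l = 8
s(Q, c) = 1/(-3 + c/9)
(l + s(W(-2, 6), S))² = (8 + 9/(-27 + 5))² = (8 + 9/(-22))² = (8 + 9*(-1/22))² = (8 - 9/22)² = (167/22)² = 27889/484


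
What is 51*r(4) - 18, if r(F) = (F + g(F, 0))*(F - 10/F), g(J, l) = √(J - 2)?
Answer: 288 + 153*√2/2 ≈ 396.19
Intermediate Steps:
g(J, l) = √(-2 + J)
r(F) = (F + √(-2 + F))*(F - 10/F)
51*r(4) - 18 = 51*(-10 + 4² + 4*√(-2 + 4) - 10*√(-2 + 4)/4) - 18 = 51*(-10 + 16 + 4*√2 - 10*¼*√2) - 18 = 51*(-10 + 16 + 4*√2 - 5*√2/2) - 18 = 51*(6 + 3*√2/2) - 18 = (306 + 153*√2/2) - 18 = 288 + 153*√2/2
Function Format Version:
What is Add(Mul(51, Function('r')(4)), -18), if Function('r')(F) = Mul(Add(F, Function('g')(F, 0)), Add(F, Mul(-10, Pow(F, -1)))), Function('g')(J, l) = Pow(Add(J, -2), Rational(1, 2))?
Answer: Add(288, Mul(Rational(153, 2), Pow(2, Rational(1, 2)))) ≈ 396.19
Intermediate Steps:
Function('g')(J, l) = Pow(Add(-2, J), Rational(1, 2))
Function('r')(F) = Mul(Add(F, Pow(Add(-2, F), Rational(1, 2))), Add(F, Mul(-10, Pow(F, -1))))
Add(Mul(51, Function('r')(4)), -18) = Add(Mul(51, Add(-10, Pow(4, 2), Mul(4, Pow(Add(-2, 4), Rational(1, 2))), Mul(-10, Pow(4, -1), Pow(Add(-2, 4), Rational(1, 2))))), -18) = Add(Mul(51, Add(-10, 16, Mul(4, Pow(2, Rational(1, 2))), Mul(-10, Rational(1, 4), Pow(2, Rational(1, 2))))), -18) = Add(Mul(51, Add(-10, 16, Mul(4, Pow(2, Rational(1, 2))), Mul(Rational(-5, 2), Pow(2, Rational(1, 2))))), -18) = Add(Mul(51, Add(6, Mul(Rational(3, 2), Pow(2, Rational(1, 2))))), -18) = Add(Add(306, Mul(Rational(153, 2), Pow(2, Rational(1, 2)))), -18) = Add(288, Mul(Rational(153, 2), Pow(2, Rational(1, 2))))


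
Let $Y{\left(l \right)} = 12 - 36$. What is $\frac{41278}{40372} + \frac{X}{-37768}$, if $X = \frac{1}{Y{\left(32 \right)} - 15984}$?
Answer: $\frac{6239068001101}{6102128323392} \approx 1.0224$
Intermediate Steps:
$Y{\left(l \right)} = -24$
$X = - \frac{1}{16008}$ ($X = \frac{1}{-24 - 15984} = \frac{1}{-16008} = - \frac{1}{16008} \approx -6.2469 \cdot 10^{-5}$)
$\frac{41278}{40372} + \frac{X}{-37768} = \frac{41278}{40372} - \frac{1}{16008 \left(-37768\right)} = 41278 \cdot \frac{1}{40372} - - \frac{1}{604590144} = \frac{20639}{20186} + \frac{1}{604590144} = \frac{6239068001101}{6102128323392}$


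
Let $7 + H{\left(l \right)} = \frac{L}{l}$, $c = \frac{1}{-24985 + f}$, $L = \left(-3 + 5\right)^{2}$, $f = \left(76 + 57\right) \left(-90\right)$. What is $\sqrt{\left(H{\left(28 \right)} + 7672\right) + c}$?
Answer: $\frac{3 \sqrt{56992831711445}}{258685} \approx 87.551$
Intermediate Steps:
$f = -11970$ ($f = 133 \left(-90\right) = -11970$)
$L = 4$ ($L = 2^{2} = 4$)
$c = - \frac{1}{36955}$ ($c = \frac{1}{-24985 - 11970} = \frac{1}{-36955} = - \frac{1}{36955} \approx -2.706 \cdot 10^{-5}$)
$H{\left(l \right)} = -7 + \frac{4}{l}$
$\sqrt{\left(H{\left(28 \right)} + 7672\right) + c} = \sqrt{\left(\left(-7 + \frac{4}{28}\right) + 7672\right) - \frac{1}{36955}} = \sqrt{\left(\left(-7 + 4 \cdot \frac{1}{28}\right) + 7672\right) - \frac{1}{36955}} = \sqrt{\left(\left(-7 + \frac{1}{7}\right) + 7672\right) - \frac{1}{36955}} = \sqrt{\left(- \frac{48}{7} + 7672\right) - \frac{1}{36955}} = \sqrt{\frac{53656}{7} - \frac{1}{36955}} = \sqrt{\frac{1982857473}{258685}} = \frac{3 \sqrt{56992831711445}}{258685}$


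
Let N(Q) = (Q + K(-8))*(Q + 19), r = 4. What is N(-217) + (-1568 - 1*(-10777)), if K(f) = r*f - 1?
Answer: 58709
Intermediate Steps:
K(f) = -1 + 4*f (K(f) = 4*f - 1 = -1 + 4*f)
N(Q) = (-33 + Q)*(19 + Q) (N(Q) = (Q + (-1 + 4*(-8)))*(Q + 19) = (Q + (-1 - 32))*(19 + Q) = (Q - 33)*(19 + Q) = (-33 + Q)*(19 + Q))
N(-217) + (-1568 - 1*(-10777)) = (-627 + (-217)² - 14*(-217)) + (-1568 - 1*(-10777)) = (-627 + 47089 + 3038) + (-1568 + 10777) = 49500 + 9209 = 58709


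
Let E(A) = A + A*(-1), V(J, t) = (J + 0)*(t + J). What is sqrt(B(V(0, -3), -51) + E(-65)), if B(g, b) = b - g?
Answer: I*sqrt(51) ≈ 7.1414*I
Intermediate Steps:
V(J, t) = J*(J + t)
E(A) = 0 (E(A) = A - A = 0)
sqrt(B(V(0, -3), -51) + E(-65)) = sqrt((-51 - 0*(0 - 3)) + 0) = sqrt((-51 - 0*(-3)) + 0) = sqrt((-51 - 1*0) + 0) = sqrt((-51 + 0) + 0) = sqrt(-51 + 0) = sqrt(-51) = I*sqrt(51)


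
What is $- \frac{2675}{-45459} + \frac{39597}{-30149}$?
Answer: $- \frac{1719391448}{1370543391} \approx -1.2545$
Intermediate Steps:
$- \frac{2675}{-45459} + \frac{39597}{-30149} = \left(-2675\right) \left(- \frac{1}{45459}\right) + 39597 \left(- \frac{1}{30149}\right) = \frac{2675}{45459} - \frac{39597}{30149} = - \frac{1719391448}{1370543391}$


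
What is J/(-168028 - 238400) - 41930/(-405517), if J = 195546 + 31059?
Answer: -3564316845/7848260156 ≈ -0.45415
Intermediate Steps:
J = 226605
J/(-168028 - 238400) - 41930/(-405517) = 226605/(-168028 - 238400) - 41930/(-405517) = 226605/(-406428) - 41930*(-1/405517) = 226605*(-1/406428) + 5990/57931 = -75535/135476 + 5990/57931 = -3564316845/7848260156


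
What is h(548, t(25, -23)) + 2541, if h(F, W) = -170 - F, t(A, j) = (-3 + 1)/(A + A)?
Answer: 1823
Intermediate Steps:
t(A, j) = -1/A (t(A, j) = -2*1/(2*A) = -1/A)
h(548, t(25, -23)) + 2541 = (-170 - 1*548) + 2541 = (-170 - 548) + 2541 = -718 + 2541 = 1823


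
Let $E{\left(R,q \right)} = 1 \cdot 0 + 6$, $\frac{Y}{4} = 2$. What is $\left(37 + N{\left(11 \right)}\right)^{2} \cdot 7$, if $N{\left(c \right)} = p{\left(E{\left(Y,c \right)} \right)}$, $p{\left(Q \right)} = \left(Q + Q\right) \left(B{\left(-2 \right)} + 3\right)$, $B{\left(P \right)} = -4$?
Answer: $4375$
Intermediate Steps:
$Y = 8$ ($Y = 4 \cdot 2 = 8$)
$E{\left(R,q \right)} = 6$ ($E{\left(R,q \right)} = 0 + 6 = 6$)
$p{\left(Q \right)} = - 2 Q$ ($p{\left(Q \right)} = \left(Q + Q\right) \left(-4 + 3\right) = 2 Q \left(-1\right) = - 2 Q$)
$N{\left(c \right)} = -12$ ($N{\left(c \right)} = \left(-2\right) 6 = -12$)
$\left(37 + N{\left(11 \right)}\right)^{2} \cdot 7 = \left(37 - 12\right)^{2} \cdot 7 = 25^{2} \cdot 7 = 625 \cdot 7 = 4375$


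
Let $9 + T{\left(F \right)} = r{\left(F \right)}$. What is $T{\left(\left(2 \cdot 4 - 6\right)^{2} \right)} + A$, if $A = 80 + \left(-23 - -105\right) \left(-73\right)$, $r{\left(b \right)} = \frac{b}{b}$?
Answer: $-5914$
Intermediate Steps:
$r{\left(b \right)} = 1$
$T{\left(F \right)} = -8$ ($T{\left(F \right)} = -9 + 1 = -8$)
$A = -5906$ ($A = 80 + \left(-23 + 105\right) \left(-73\right) = 80 + 82 \left(-73\right) = 80 - 5986 = -5906$)
$T{\left(\left(2 \cdot 4 - 6\right)^{2} \right)} + A = -8 - 5906 = -5914$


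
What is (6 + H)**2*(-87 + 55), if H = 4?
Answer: -3200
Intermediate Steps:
(6 + H)**2*(-87 + 55) = (6 + 4)**2*(-87 + 55) = 10**2*(-32) = 100*(-32) = -3200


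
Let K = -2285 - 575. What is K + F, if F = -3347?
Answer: -6207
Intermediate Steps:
K = -2860
K + F = -2860 - 3347 = -6207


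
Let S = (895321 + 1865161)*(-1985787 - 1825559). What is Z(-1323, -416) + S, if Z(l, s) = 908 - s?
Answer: -10521152027448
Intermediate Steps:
S = -10521152028772 (S = 2760482*(-3811346) = -10521152028772)
Z(-1323, -416) + S = (908 - 1*(-416)) - 10521152028772 = (908 + 416) - 10521152028772 = 1324 - 10521152028772 = -10521152027448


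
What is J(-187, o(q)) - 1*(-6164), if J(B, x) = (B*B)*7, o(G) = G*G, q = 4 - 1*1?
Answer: 250947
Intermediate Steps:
q = 3 (q = 4 - 1 = 3)
o(G) = G²
J(B, x) = 7*B² (J(B, x) = B²*7 = 7*B²)
J(-187, o(q)) - 1*(-6164) = 7*(-187)² - 1*(-6164) = 7*34969 + 6164 = 244783 + 6164 = 250947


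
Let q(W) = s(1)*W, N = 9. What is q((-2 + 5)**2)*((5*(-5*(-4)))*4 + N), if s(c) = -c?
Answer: -3681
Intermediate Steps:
q(W) = -W (q(W) = (-1*1)*W = -W)
q((-2 + 5)**2)*((5*(-5*(-4)))*4 + N) = (-(-2 + 5)**2)*((5*(-5*(-4)))*4 + 9) = (-1*3**2)*((5*20)*4 + 9) = (-1*9)*(100*4 + 9) = -9*(400 + 9) = -9*409 = -3681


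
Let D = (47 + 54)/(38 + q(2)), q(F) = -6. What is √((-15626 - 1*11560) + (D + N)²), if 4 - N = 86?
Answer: I*√21472935/32 ≈ 144.81*I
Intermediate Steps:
N = -82 (N = 4 - 1*86 = 4 - 86 = -82)
D = 101/32 (D = (47 + 54)/(38 - 6) = 101/32 ≈ 3.1563)
√((-15626 - 1*11560) + (D + N)²) = √((-15626 - 1*11560) + (101/32 - 82)²) = √((-15626 - 11560) + (-2523/32)²) = √(-27186 + 6365529/1024) = √(-21472935/1024) = I*√21472935/32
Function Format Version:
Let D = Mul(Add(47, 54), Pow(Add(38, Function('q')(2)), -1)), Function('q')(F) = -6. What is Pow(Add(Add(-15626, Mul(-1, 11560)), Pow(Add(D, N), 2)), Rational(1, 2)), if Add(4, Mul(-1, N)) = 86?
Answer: Mul(Rational(1, 32), I, Pow(21472935, Rational(1, 2))) ≈ Mul(144.81, I)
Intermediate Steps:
N = -82 (N = Add(4, Mul(-1, 86)) = Add(4, -86) = -82)
D = Rational(101, 32) (D = Mul(Add(47, 54), Pow(Add(38, -6), -1)) = Mul(101, Pow(32, -1)) = Mul(101, Rational(1, 32)) = Rational(101, 32) ≈ 3.1563)
Pow(Add(Add(-15626, Mul(-1, 11560)), Pow(Add(D, N), 2)), Rational(1, 2)) = Pow(Add(Add(-15626, Mul(-1, 11560)), Pow(Add(Rational(101, 32), -82), 2)), Rational(1, 2)) = Pow(Add(Add(-15626, -11560), Pow(Rational(-2523, 32), 2)), Rational(1, 2)) = Pow(Add(-27186, Rational(6365529, 1024)), Rational(1, 2)) = Pow(Rational(-21472935, 1024), Rational(1, 2)) = Mul(Rational(1, 32), I, Pow(21472935, Rational(1, 2)))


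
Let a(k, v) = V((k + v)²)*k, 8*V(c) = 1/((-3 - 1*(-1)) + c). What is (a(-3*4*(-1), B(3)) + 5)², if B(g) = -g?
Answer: 628849/24964 ≈ 25.190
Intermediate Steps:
V(c) = 1/(8*(-2 + c)) (V(c) = 1/(8*((-3 - 1*(-1)) + c)) = 1/(8*((-3 + 1) + c)) = 1/(8*(-2 + c)))
a(k, v) = k/(8*(-2 + (k + v)²)) (a(k, v) = (1/(8*(-2 + (k + v)²)))*k = k/(8*(-2 + (k + v)²)))
(a(-3*4*(-1), B(3)) + 5)² = ((-3*4*(-1))/(8*(-2 + (-3*4*(-1) - 1*3)²)) + 5)² = ((-12*(-1))/(8*(-2 + (-12*(-1) - 3)²)) + 5)² = ((⅛)*12/(-2 + (12 - 3)²) + 5)² = ((⅛)*12/(-2 + 9²) + 5)² = ((⅛)*12/(-2 + 81) + 5)² = ((⅛)*12/79 + 5)² = ((⅛)*12*(1/79) + 5)² = (3/158 + 5)² = (793/158)² = 628849/24964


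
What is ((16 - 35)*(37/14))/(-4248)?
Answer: 703/59472 ≈ 0.011821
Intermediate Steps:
((16 - 35)*(37/14))/(-4248) = -703/14*(-1/4248) = 703/59472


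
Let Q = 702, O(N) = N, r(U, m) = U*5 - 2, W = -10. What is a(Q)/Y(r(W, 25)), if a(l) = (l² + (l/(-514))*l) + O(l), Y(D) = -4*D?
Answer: 608580/257 ≈ 2368.0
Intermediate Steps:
r(U, m) = -2 + 5*U (r(U, m) = 5*U - 2 = -2 + 5*U)
a(l) = l + 513*l²/514 (a(l) = (l² + (l/(-514))*l) + l = (l² + (l*(-1/514))*l) + l = (l² + (-l/514)*l) + l = (l² - l²/514) + l = 513*l²/514 + l = l + 513*l²/514)
a(Q)/Y(r(W, 25)) = ((1/514)*702*(514 + 513*702))/((-4*(-2 + 5*(-10)))) = ((1/514)*702*(514 + 360126))/((-4*(-2 - 50))) = ((1/514)*702*360640)/((-4*(-52))) = (126584640/257)/208 = (126584640/257)*(1/208) = 608580/257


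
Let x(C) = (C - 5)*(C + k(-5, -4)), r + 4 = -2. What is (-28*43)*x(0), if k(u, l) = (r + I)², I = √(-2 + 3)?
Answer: 150500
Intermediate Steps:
I = 1 (I = √1 = 1)
r = -6 (r = -4 - 2 = -6)
k(u, l) = 25 (k(u, l) = (-6 + 1)² = (-5)² = 25)
x(C) = (-5 + C)*(25 + C) (x(C) = (C - 5)*(C + 25) = (-5 + C)*(25 + C))
(-28*43)*x(0) = (-28*43)*(-125 + 0² + 20*0) = -1204*(-125 + 0 + 0) = -1204*(-125) = 150500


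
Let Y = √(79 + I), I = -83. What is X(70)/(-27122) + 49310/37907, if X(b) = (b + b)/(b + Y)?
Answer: 819771071585/630233669902 + 35*I/16625786 ≈ 1.3007 + 2.1052e-6*I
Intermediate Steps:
Y = 2*I (Y = √(79 - 83) = √(-4) = 2*I ≈ 2.0*I)
X(b) = 2*b/(b + 2*I) (X(b) = (b + b)/(b + 2*I) = (2*b)/(b + 2*I) = 2*b/(b + 2*I))
X(70)/(-27122) + 49310/37907 = (2*70/(70 + 2*I))/(-27122) + 49310/37907 = (2*70*((70 - 2*I)/4904))*(-1/27122) + 49310*(1/37907) = (1225/613 - 35*I/613)*(-1/27122) + 49310/37907 = (-1225/16625786 + 35*I/16625786) + 49310/37907 = 819771071585/630233669902 + 35*I/16625786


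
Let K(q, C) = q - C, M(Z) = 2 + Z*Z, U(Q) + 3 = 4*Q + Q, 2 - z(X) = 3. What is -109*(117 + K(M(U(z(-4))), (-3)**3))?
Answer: -22890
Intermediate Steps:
z(X) = -1 (z(X) = 2 - 1*3 = 2 - 3 = -1)
U(Q) = -3 + 5*Q (U(Q) = -3 + (4*Q + Q) = -3 + 5*Q)
M(Z) = 2 + Z**2
-109*(117 + K(M(U(z(-4))), (-3)**3)) = -109*(117 + ((2 + (-3 + 5*(-1))**2) - 1*(-3)**3)) = -109*(117 + ((2 + (-3 - 5)**2) - 1*(-27))) = -109*(117 + ((2 + (-8)**2) + 27)) = -109*(117 + ((2 + 64) + 27)) = -109*(117 + (66 + 27)) = -109*(117 + 93) = -109*210 = -22890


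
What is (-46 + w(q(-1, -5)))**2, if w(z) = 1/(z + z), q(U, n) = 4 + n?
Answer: 8649/4 ≈ 2162.3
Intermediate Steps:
w(z) = 1/(2*z)
(-46 + w(q(-1, -5)))**2 = (-46 + 1/(2*(4 - 5)))**2 = (-46 + (1/2)/(-1))**2 = (-46 + (1/2)*(-1))**2 = (-46 - 1/2)**2 = (-93/2)**2 = 8649/4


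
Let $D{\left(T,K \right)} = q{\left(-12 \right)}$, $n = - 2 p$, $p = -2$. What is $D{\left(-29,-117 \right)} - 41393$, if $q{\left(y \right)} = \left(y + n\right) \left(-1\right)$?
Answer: $-41385$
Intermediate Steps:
$n = 4$ ($n = \left(-2\right) \left(-2\right) = 4$)
$q{\left(y \right)} = -4 - y$ ($q{\left(y \right)} = \left(y + 4\right) \left(-1\right) = \left(4 + y\right) \left(-1\right) = -4 - y$)
$D{\left(T,K \right)} = 8$ ($D{\left(T,K \right)} = -4 - -12 = -4 + 12 = 8$)
$D{\left(-29,-117 \right)} - 41393 = 8 - 41393 = -41385$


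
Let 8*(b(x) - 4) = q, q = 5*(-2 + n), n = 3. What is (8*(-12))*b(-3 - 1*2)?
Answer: -444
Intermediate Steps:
q = 5 (q = 5*(-2 + 3) = 5*1 = 5)
b(x) = 37/8 (b(x) = 4 + (⅛)*5 = 4 + 5/8 = 37/8)
(8*(-12))*b(-3 - 1*2) = (8*(-12))*(37/8) = -96*37/8 = -444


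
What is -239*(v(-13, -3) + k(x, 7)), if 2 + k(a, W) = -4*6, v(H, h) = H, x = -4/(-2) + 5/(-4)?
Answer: 9321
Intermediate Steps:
x = 3/4 (x = -4*(-1/2) + 5*(-1/4) = 2 - 5/4 = 3/4 ≈ 0.75000)
k(a, W) = -26 (k(a, W) = -2 - 4*6 = -2 - 24 = -26)
-239*(v(-13, -3) + k(x, 7)) = -239*(-13 - 26) = -239*(-39) = 9321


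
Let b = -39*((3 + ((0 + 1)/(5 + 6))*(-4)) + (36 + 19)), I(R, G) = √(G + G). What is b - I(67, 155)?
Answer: -24726/11 - √310 ≈ -2265.4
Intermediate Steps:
I(R, G) = √2*√G (I(R, G) = √(2*G) = √2*√G)
b = -24726/11 (b = -39*((3 + (1/11)*(-4)) + 55) = -39*((3 - 4/11) + 55) = -39*(29/11 + 55) = -39*634/11 = -24726/11 ≈ -2247.8)
b - I(67, 155) = -24726/11 - √2*√155 = -24726/11 - √310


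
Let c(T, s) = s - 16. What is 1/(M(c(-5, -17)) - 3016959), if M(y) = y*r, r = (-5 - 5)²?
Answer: -1/3020259 ≈ -3.3110e-7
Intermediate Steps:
c(T, s) = -16 + s
r = 100 (r = (-10)² = 100)
M(y) = 100*y (M(y) = y*100 = 100*y)
1/(M(c(-5, -17)) - 3016959) = 1/(100*(-16 - 17) - 3016959) = 1/(100*(-33) - 3016959) = 1/(-3300 - 3016959) = 1/(-3020259) = -1/3020259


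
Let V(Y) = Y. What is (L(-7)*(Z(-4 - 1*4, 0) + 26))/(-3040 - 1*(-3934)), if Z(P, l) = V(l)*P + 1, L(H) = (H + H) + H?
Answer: -189/298 ≈ -0.63423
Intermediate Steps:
L(H) = 3*H (L(H) = 2*H + H = 3*H)
Z(P, l) = 1 + P*l (Z(P, l) = l*P + 1 = P*l + 1 = 1 + P*l)
(L(-7)*(Z(-4 - 1*4, 0) + 26))/(-3040 - 1*(-3934)) = ((3*(-7))*((1 + (-4 - 1*4)*0) + 26))/(-3040 - 1*(-3934)) = (-21*((1 + (-4 - 4)*0) + 26))/(-3040 + 3934) = -21*((1 - 8*0) + 26)/894 = -21*((1 + 0) + 26)*(1/894) = -21*(1 + 26)*(1/894) = -21*27*(1/894) = -567*1/894 = -189/298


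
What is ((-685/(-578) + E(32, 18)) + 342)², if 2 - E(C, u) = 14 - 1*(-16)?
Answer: 33188459329/334084 ≈ 99342.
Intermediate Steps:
E(C, u) = -28 (E(C, u) = 2 - (14 - 1*(-16)) = 2 - (14 + 16) = 2 - 1*30 = 2 - 30 = -28)
((-685/(-578) + E(32, 18)) + 342)² = ((-685/(-578) - 28) + 342)² = ((-685*(-1/578) - 28) + 342)² = ((685/578 - 28) + 342)² = (-15499/578 + 342)² = (182177/578)² = 33188459329/334084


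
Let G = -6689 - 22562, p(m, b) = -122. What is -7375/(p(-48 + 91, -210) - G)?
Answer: -7375/29129 ≈ -0.25318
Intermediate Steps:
G = -29251
-7375/(p(-48 + 91, -210) - G) = -7375/(-122 - 1*(-29251)) = -7375/(-122 + 29251) = -7375/29129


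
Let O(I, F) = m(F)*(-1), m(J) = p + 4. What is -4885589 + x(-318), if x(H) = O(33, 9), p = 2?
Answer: -4885595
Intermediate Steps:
m(J) = 6 (m(J) = 2 + 4 = 6)
O(I, F) = -6 (O(I, F) = 6*(-1) = -6)
x(H) = -6
-4885589 + x(-318) = -4885589 - 6 = -4885595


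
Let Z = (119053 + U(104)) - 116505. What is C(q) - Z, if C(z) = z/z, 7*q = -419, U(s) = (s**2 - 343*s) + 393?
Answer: 21916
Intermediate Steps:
U(s) = 393 + s**2 - 343*s
q = -419/7 (q = (1/7)*(-419) = -419/7 ≈ -59.857)
C(z) = 1
Z = -21915 (Z = (119053 + (393 + 104**2 - 343*104)) - 116505 = (119053 + (393 + 10816 - 35672)) - 116505 = (119053 - 24463) - 116505 = 94590 - 116505 = -21915)
C(q) - Z = 1 - 1*(-21915) = 1 + 21915 = 21916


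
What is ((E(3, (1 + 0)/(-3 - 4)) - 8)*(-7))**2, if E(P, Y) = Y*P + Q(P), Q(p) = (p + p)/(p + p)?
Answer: 2704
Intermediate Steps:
Q(p) = 1 (Q(p) = (2*p)/((2*p)) = (2*p)*(1/(2*p)) = 1)
E(P, Y) = 1 + P*Y (E(P, Y) = Y*P + 1 = P*Y + 1 = 1 + P*Y)
((E(3, (1 + 0)/(-3 - 4)) - 8)*(-7))**2 = (((1 + 3*((1 + 0)/(-3 - 4))) - 8)*(-7))**2 = (((1 + 3*(1/(-7))) - 8)*(-7))**2 = (((1 + 3*(1*(-1/7))) - 8)*(-7))**2 = (((1 + 3*(-1/7)) - 8)*(-7))**2 = (((1 - 3/7) - 8)*(-7))**2 = ((4/7 - 8)*(-7))**2 = (-52/7*(-7))**2 = 52**2 = 2704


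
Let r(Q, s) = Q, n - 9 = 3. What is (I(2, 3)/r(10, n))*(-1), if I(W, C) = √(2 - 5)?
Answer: -I*√3/10 ≈ -0.17321*I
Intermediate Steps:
n = 12 (n = 9 + 3 = 12)
I(W, C) = I*√3 (I(W, C) = √(-3) = I*√3)
(I(2, 3)/r(10, n))*(-1) = ((I*√3)/10)*(-1) = ((I*√3)*(⅒))*(-1) = (I*√3/10)*(-1) = -I*√3/10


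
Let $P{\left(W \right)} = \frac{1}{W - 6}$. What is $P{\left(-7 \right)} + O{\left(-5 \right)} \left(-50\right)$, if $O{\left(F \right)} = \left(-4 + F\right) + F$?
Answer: $\frac{9099}{13} \approx 699.92$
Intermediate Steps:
$O{\left(F \right)} = -4 + 2 F$
$P{\left(W \right)} = \frac{1}{-6 + W}$
$P{\left(-7 \right)} + O{\left(-5 \right)} \left(-50\right) = \frac{1}{-6 - 7} + \left(-4 + 2 \left(-5\right)\right) \left(-50\right) = \frac{1}{-13} + \left(-4 - 10\right) \left(-50\right) = - \frac{1}{13} - -700 = - \frac{1}{13} + 700 = \frac{9099}{13}$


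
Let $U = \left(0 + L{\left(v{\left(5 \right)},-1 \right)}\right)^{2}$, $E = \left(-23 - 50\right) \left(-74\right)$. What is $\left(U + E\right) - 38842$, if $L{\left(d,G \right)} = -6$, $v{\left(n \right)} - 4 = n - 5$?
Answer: $-33404$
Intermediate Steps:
$v{\left(n \right)} = -1 + n$ ($v{\left(n \right)} = 4 + \left(n - 5\right) = 4 + \left(-5 + n\right) = -1 + n$)
$E = 5402$ ($E = \left(-73\right) \left(-74\right) = 5402$)
$U = 36$ ($U = \left(0 - 6\right)^{2} = \left(-6\right)^{2} = 36$)
$\left(U + E\right) - 38842 = \left(36 + 5402\right) - 38842 = 5438 - 38842 = -33404$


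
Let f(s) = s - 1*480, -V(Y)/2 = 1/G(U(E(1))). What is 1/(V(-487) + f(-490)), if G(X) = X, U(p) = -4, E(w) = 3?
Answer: -2/1939 ≈ -0.0010315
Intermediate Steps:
V(Y) = ½ (V(Y) = -2/(-4) = -2*(-¼) = ½)
f(s) = -480 + s (f(s) = s - 480 = -480 + s)
1/(V(-487) + f(-490)) = 1/(½ + (-480 - 490)) = 1/(½ - 970) = 1/(-1939/2) = -2/1939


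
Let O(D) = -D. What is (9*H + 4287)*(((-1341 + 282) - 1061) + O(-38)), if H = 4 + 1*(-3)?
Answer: -8944272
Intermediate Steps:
H = 1 (H = 4 - 3 = 1)
(9*H + 4287)*(((-1341 + 282) - 1061) + O(-38)) = (9*1 + 4287)*(((-1341 + 282) - 1061) - 1*(-38)) = (9 + 4287)*((-1059 - 1061) + 38) = 4296*(-2120 + 38) = 4296*(-2082) = -8944272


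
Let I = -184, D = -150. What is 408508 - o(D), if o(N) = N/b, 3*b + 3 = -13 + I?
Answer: 1634023/4 ≈ 4.0851e+5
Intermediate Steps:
b = -200/3 (b = -1 + (-13 - 184)/3 = -1 + (1/3)*(-197) = -1 - 197/3 = -200/3 ≈ -66.667)
o(N) = -3*N/200 (o(N) = N/(-200/3) = N*(-3/200) = -3*N/200)
408508 - o(D) = 408508 - (-3)*(-150)/200 = 408508 - 1*9/4 = 408508 - 9/4 = 1634023/4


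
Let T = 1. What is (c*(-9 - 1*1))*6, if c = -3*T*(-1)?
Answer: -180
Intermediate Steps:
c = 3 (c = -3*1*(-1) = -3*(-1) = 3)
(c*(-9 - 1*1))*6 = (3*(-9 - 1*1))*6 = (3*(-9 - 1))*6 = (3*(-10))*6 = -30*6 = -180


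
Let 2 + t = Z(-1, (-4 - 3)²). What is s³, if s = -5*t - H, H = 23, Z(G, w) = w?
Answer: -17173512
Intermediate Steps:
t = 47 (t = -2 + (-4 - 3)² = -2 + (-7)² = -2 + 49 = 47)
s = -258 (s = -5*47 - 1*23 = -235 - 23 = -258)
s³ = (-258)³ = -17173512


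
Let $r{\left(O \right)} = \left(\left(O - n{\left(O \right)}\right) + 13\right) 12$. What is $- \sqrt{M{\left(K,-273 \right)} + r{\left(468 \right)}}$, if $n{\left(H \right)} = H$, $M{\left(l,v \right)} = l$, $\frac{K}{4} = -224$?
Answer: $- 2 i \sqrt{185} \approx - 27.203 i$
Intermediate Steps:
$K = -896$ ($K = 4 \left(-224\right) = -896$)
$r{\left(O \right)} = 156$ ($r{\left(O \right)} = \left(\left(O - O\right) + 13\right) 12 = \left(0 + 13\right) 12 = 13 \cdot 12 = 156$)
$- \sqrt{M{\left(K,-273 \right)} + r{\left(468 \right)}} = - \sqrt{-896 + 156} = - \sqrt{-740} = - 2 i \sqrt{185}$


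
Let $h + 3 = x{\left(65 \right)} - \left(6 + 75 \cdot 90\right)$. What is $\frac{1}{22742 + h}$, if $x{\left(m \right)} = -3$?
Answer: $\frac{1}{15980} \approx 6.2578 \cdot 10^{-5}$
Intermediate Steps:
$h = -6762$ ($h = -3 - \left(9 + 6750\right) = -3 - 6759 = -6762$)
$\frac{1}{22742 + h} = \frac{1}{22742 - 6762} = \frac{1}{15980}$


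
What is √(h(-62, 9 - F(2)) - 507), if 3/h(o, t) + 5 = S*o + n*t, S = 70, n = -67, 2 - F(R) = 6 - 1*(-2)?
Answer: I*√580464942/1070 ≈ 22.517*I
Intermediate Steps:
F(R) = -6 (F(R) = 2 - (6 - 1*(-2)) = 2 - (6 + 2) = 2 - 1*8 = 2 - 8 = -6)
h(o, t) = 3/(-5 - 67*t + 70*o) (h(o, t) = 3/(-5 + (70*o - 67*t)) = 3/(-5 + (-67*t + 70*o)) = 3/(-5 - 67*t + 70*o))
√(h(-62, 9 - F(2)) - 507) = √(-3/(5 - 70*(-62) + 67*(9 - 1*(-6))) - 507) = √(-3/(5 + 4340 + 67*(9 + 6)) - 507) = √(-3/(5 + 4340 + 67*15) - 507) = √(-3/(5 + 4340 + 1005) - 507) = √(-3/5350 - 507) = √(-2712453/5350) = I*√580464942/1070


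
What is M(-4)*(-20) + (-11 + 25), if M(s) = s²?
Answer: -306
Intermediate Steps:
M(-4)*(-20) + (-11 + 25) = (-4)²*(-20) + (-11 + 25) = 16*(-20) + 14 = -320 + 14 = -306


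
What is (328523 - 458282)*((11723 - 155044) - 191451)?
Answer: 43439679948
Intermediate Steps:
(328523 - 458282)*((11723 - 155044) - 191451) = -129759*(-143321 - 191451) = -129759*(-334772) = 43439679948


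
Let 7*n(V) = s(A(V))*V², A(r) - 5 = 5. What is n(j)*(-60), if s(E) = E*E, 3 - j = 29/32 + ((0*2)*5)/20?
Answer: -1683375/448 ≈ -3757.5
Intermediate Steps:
A(r) = 10 (A(r) = 5 + 5 = 10)
j = 67/32 (j = 3 - (29/32 + ((0*2)*5)/20) = 3 - (29*(1/32) + (0*5)*(1/20)) = 3 - (29/32 + 0*(1/20)) = 3 - (29/32 + 0) = 3 - 1*29/32 = 3 - 29/32 = 67/32 ≈ 2.0938)
s(E) = E²
n(V) = 100*V²/7 (n(V) = (10²*V²)/7 = (100*V²)/7 = 100*V²/7)
n(j)*(-60) = (100*(67/32)²/7)*(-60) = ((100/7)*(4489/1024))*(-60) = (112225/1792)*(-60) = -1683375/448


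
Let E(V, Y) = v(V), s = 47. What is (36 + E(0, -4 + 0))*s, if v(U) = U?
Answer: 1692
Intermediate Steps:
E(V, Y) = V
(36 + E(0, -4 + 0))*s = (36 + 0)*47 = 36*47 = 1692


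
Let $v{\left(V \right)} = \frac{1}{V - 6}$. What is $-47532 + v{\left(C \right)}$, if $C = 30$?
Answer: $- \frac{1140767}{24} \approx -47532.0$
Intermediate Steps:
$v{\left(V \right)} = \frac{1}{-6 + V}$
$-47532 + v{\left(C \right)} = -47532 + \frac{1}{-6 + 30} = -47532 + \frac{1}{24} = - \frac{1140767}{24}$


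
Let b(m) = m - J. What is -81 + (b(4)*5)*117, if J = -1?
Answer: 2844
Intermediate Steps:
b(m) = 1 + m (b(m) = m - 1*(-1) = m + 1 = 1 + m)
-81 + (b(4)*5)*117 = -81 + ((1 + 4)*5)*117 = -81 + (5*5)*117 = -81 + 25*117 = -81 + 2925 = 2844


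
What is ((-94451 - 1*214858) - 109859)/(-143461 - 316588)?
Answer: 419168/460049 ≈ 0.91114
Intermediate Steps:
((-94451 - 1*214858) - 109859)/(-143461 - 316588) = ((-94451 - 214858) - 109859)/(-460049) = (-309309 - 109859)*(-1/460049) = -419168*(-1/460049) = 419168/460049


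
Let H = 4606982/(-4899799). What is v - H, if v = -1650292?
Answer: -8086094484326/4899799 ≈ -1.6503e+6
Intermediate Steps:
H = -4606982/4899799 (H = 4606982*(-1/4899799) = -4606982/4899799 ≈ -0.94024)
v - H = -1650292 - 1*(-4606982/4899799) = -1650292 + 4606982/4899799 = -8086094484326/4899799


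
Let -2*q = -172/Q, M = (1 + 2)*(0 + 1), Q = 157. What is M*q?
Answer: 258/157 ≈ 1.6433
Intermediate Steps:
M = 3 (M = 3*1 = 3)
q = 86/157 (q = -(-86)/157 = -½*(-172/157) = 86/157 ≈ 0.54777)
M*q = 3*(86/157) = 258/157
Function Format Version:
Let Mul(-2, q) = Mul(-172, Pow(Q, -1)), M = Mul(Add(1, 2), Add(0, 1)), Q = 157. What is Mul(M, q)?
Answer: Rational(258, 157) ≈ 1.6433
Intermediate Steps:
M = 3 (M = Mul(3, 1) = 3)
q = Rational(86, 157) (q = Mul(Rational(-1, 2), Mul(-172, Pow(157, -1))) = Mul(Rational(-1, 2), Mul(-172, Rational(1, 157))) = Mul(Rational(-1, 2), Rational(-172, 157)) = Rational(86, 157) ≈ 0.54777)
Mul(M, q) = Mul(3, Rational(86, 157)) = Rational(258, 157)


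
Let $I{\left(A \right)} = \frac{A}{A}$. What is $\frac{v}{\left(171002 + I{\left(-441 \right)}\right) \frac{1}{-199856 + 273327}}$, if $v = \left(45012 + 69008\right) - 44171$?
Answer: $\frac{1710625293}{57001} \approx 30010.0$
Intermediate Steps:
$I{\left(A \right)} = 1$
$v = 69849$ ($v = 114020 - 44171 = 69849$)
$\frac{v}{\left(171002 + I{\left(-441 \right)}\right) \frac{1}{-199856 + 273327}} = \frac{69849}{\left(171002 + 1\right) \frac{1}{-199856 + 273327}} = \frac{69849}{171003 \cdot \frac{1}{73471}} = \frac{69849}{\frac{171003}{73471}} = 69849 \cdot \frac{73471}{171003} = \frac{1710625293}{57001}$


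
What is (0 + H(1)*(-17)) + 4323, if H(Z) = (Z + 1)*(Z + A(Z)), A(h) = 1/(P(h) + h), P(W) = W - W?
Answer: 4255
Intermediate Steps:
P(W) = 0
A(h) = 1/h (A(h) = 1/(0 + h) = 1/h)
H(Z) = (1 + Z)*(Z + 1/Z) (H(Z) = (Z + 1)*(Z + 1/Z) = (1 + Z)*(Z + 1/Z))
(0 + H(1)*(-17)) + 4323 = (0 + (1 + 1 + 1/1 + 1²)*(-17)) + 4323 = (0 + (1 + 1 + 1 + 1)*(-17)) + 4323 = (0 + 4*(-17)) + 4323 = (0 - 68) + 4323 = -68 + 4323 = 4255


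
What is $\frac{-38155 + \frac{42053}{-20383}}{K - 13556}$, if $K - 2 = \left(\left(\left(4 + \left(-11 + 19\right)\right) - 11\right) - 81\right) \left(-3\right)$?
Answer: $\frac{11784173}{4111807} \approx 2.8659$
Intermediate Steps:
$K = 242$ ($K = 2 + \left(\left(\left(4 + \left(-11 + 19\right)\right) - 11\right) - 81\right) \left(-3\right) = 2 + \left(\left(\left(4 + 8\right) - 11\right) - 81\right) \left(-3\right) = 2 + \left(\left(12 - 11\right) - 81\right) \left(-3\right) = 2 + \left(1 - 81\right) \left(-3\right) = 2 - -240 = 2 + 240 = 242$)
$\frac{-38155 + \frac{42053}{-20383}}{K - 13556} = \frac{-38155 + \frac{42053}{-20383}}{242 - 13556} = \frac{-38155 + 42053 \left(- \frac{1}{20383}\right)}{-13314} = \left(-38155 - \frac{3823}{1853}\right) \left(- \frac{1}{13314}\right) = \left(- \frac{70705038}{1853}\right) \left(- \frac{1}{13314}\right) = \frac{11784173}{4111807}$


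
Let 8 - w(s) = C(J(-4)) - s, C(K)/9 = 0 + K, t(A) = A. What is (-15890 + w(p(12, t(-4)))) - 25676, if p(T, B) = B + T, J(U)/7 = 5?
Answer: -41865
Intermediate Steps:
J(U) = 35 (J(U) = 7*5 = 35)
C(K) = 9*K (C(K) = 9*(0 + K) = 9*K)
w(s) = -307 + s (w(s) = 8 - (9*35 - s) = 8 - (315 - s) = 8 + (-315 + s) = -307 + s)
(-15890 + w(p(12, t(-4)))) - 25676 = (-15890 + (-307 + (-4 + 12))) - 25676 = (-15890 + (-307 + 8)) - 25676 = (-15890 - 299) - 25676 = -16189 - 25676 = -41865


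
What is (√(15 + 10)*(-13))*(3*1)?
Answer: -195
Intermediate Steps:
(√(15 + 10)*(-13))*(3*1) = (√25*(-13))*3 = (5*(-13))*3 = -65*3 = -195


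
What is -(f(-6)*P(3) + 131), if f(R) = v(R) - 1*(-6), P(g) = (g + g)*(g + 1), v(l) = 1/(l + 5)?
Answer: -251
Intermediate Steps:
v(l) = 1/(5 + l)
P(g) = 2*g*(1 + g) (P(g) = (2*g)*(1 + g) = 2*g*(1 + g))
f(R) = 6 + 1/(5 + R) (f(R) = 1/(5 + R) - 1*(-6) = 1/(5 + R) + 6 = 6 + 1/(5 + R))
-(f(-6)*P(3) + 131) = -(((31 + 6*(-6))/(5 - 6))*(2*3*(1 + 3)) + 131) = -(((31 - 36)/(-1))*(2*3*4) + 131) = -(-1*(-5)*24 + 131) = -(5*24 + 131) = -(120 + 131) = -1*251 = -251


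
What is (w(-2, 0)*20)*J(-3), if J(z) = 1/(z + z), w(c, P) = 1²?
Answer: -10/3 ≈ -3.3333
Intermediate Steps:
w(c, P) = 1
J(z) = 1/(2*z)
(w(-2, 0)*20)*J(-3) = (1*20)*((½)/(-3)) = 20*((½)*(-⅓)) = 20*(-⅙) = -10/3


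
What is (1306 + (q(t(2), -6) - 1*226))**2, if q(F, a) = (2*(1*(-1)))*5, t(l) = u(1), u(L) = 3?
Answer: 1144900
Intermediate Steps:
t(l) = 3
q(F, a) = -10 (q(F, a) = (2*(-1))*5 = -2*5 = -10)
(1306 + (q(t(2), -6) - 1*226))**2 = (1306 + (-10 - 1*226))**2 = (1306 + (-10 - 226))**2 = (1306 - 236)**2 = 1070**2 = 1144900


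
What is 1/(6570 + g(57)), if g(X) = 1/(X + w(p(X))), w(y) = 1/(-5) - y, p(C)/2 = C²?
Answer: 32206/211593415 ≈ 0.00015221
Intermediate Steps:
p(C) = 2*C²
w(y) = -⅕ - y (w(y) = 1*(-⅕) - y = -⅕ - y)
g(X) = 1/(-⅕ + X - 2*X²) (g(X) = 1/(X + (-⅕ - 2*X²)) = 1/(-⅕ + X - 2*X²))
1/(6570 + g(57)) = 1/(6570 - 5/(1 - 5*57 + 10*57²)) = 1/(6570 - 5/(1 - 285 + 10*3249)) = 1/(6570 - 5/(1 - 285 + 32490)) = 1/(6570 - 5/32206) = 1/(211593415/32206) = 32206/211593415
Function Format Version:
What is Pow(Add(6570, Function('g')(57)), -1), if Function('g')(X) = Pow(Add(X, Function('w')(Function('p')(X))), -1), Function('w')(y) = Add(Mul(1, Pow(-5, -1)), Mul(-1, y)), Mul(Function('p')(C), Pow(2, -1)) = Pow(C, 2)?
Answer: Rational(32206, 211593415) ≈ 0.00015221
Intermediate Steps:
Function('p')(C) = Mul(2, Pow(C, 2))
Function('w')(y) = Add(Rational(-1, 5), Mul(-1, y)) (Function('w')(y) = Add(Mul(1, Rational(-1, 5)), Mul(-1, y)) = Add(Rational(-1, 5), Mul(-1, y)))
Function('g')(X) = Pow(Add(Rational(-1, 5), X, Mul(-2, Pow(X, 2))), -1) (Function('g')(X) = Pow(Add(X, Add(Rational(-1, 5), Mul(-1, Mul(2, Pow(X, 2))))), -1) = Pow(Add(X, Add(Rational(-1, 5), Mul(-2, Pow(X, 2)))), -1) = Pow(Add(Rational(-1, 5), X, Mul(-2, Pow(X, 2))), -1))
Pow(Add(6570, Function('g')(57)), -1) = Pow(Add(6570, Mul(-5, Pow(Add(1, Mul(-5, 57), Mul(10, Pow(57, 2))), -1))), -1) = Pow(Add(6570, Mul(-5, Pow(Add(1, -285, Mul(10, 3249)), -1))), -1) = Pow(Add(6570, Mul(-5, Pow(Add(1, -285, 32490), -1))), -1) = Pow(Add(6570, Mul(-5, Pow(32206, -1))), -1) = Pow(Add(6570, Mul(-5, Rational(1, 32206))), -1) = Pow(Add(6570, Rational(-5, 32206)), -1) = Pow(Rational(211593415, 32206), -1) = Rational(32206, 211593415)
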